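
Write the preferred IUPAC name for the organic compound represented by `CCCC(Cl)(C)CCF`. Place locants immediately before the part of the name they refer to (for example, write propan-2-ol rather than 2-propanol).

3-chloro-1-fluoro-3-methylhexane

The longest continuous carbon chain has 6 atoms, so the parent hydride is hexane.
Number the chain so that the substituent locant set {1,3,3} is lower than {4,4,6} at the first point of difference.
This places a chloro group at C-3; a fluoro group at C-1; a methyl group at C-3.
Substituent prefixes are cited in alphabetical order (multiplying prefixes like di-/tri- are ignored for ordering).
The name is 3-chloro-1-fluoro-3-methylhexane.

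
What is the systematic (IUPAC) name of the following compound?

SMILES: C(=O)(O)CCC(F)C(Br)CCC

5-bromo-4-fluorooctanoic acid

The longest carbon chain that includes the –COOH group has 8 carbons, so the parent hydride is octane.
The highest-priority functional group is a carboxylic acid (terminal –COOH), so the name ends in -oic acid.
The numbering direction is chosen so that the carboxylic acid carbon is C-1 by definition.
This places a bromo group at C-5; a fluoro group at C-4.
Substituent prefixes are cited in alphabetical order (multiplying prefixes like di-/tri- are ignored for ordering).
Putting it together: 5-bromo-4-fluorooctanoic acid.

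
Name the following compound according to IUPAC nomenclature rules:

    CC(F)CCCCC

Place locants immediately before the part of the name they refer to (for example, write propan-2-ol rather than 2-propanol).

2-fluoroheptane

The longest continuous carbon chain has 7 atoms, so the parent hydride is heptane.
Choose the numbering such that the substituent locant set {2} is lower than {6} at the first point of difference.
With this numbering: a fluoro group at C-2.
Assembling the pieces gives 2-fluoroheptane.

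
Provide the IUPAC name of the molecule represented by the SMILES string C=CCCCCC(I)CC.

Counting along the main chain through the multiple bond gives 9 carbons: the parent is nonane.
There is one C=C double bond, indicated by the ending -ene.
Choose the numbering such that numbering from this end puts the double bond at C-1 rather than C-8.
That gives the double bond between C-1 and C-2; an iodo group at C-7.
The name is 7-iodonon-1-ene.

7-iodonon-1-ene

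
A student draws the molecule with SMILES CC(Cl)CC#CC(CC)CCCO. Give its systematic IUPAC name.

Counting along the main chain through the –OH group and the multiple bond gives 9 carbons: the parent is nonane.
The principal characteristic group is an alcohol (–OH), named with the suffix -ol.
The chain contains a C≡C triple bond, so the unsaturation ending is -yne.
Choose the numbering such that numbering from this end puts the hydroxyl group at C-1 rather than C-9.
With this numbering: the hydroxyl at C-1; the triple bond between C-5 and C-6; a chloro group at C-8; an ethyl group at C-4.
The substituents are ordered alphabetically, ignoring any di-/tri- multipliers.
The name is 8-chloro-4-ethylnon-5-yn-1-ol.

8-chloro-4-ethylnon-5-yn-1-ol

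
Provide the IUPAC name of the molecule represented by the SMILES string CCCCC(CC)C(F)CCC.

5-ethyl-4-fluorononane

The longest continuous carbon chain has 9 atoms, so the parent hydride is nonane.
Choose the numbering such that the substituent locant set {4,5} is lower than {5,6} at the first point of difference.
With this numbering: an ethyl group at C-5; a fluoro group at C-4.
The substituents are ordered alphabetically, ignoring any di-/tri- multipliers.
Assembling the pieces gives 5-ethyl-4-fluorononane.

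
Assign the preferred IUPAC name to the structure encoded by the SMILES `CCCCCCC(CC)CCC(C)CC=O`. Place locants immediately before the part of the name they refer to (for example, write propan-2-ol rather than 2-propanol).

6-ethyl-3-methyldodecanal

The longest chain bearing the –CHO group is 12 carbons long (dodecane).
An aldehyde (terminal –CHO) is the principal characteristic group, giving the suffix -al.
Number the chain so that the aldehyde carbon is C-1 by definition.
With this numbering: an ethyl group at C-6; a methyl group at C-3.
The substituents are ordered alphabetically, ignoring any di-/tri- multipliers.
Putting it together: 6-ethyl-3-methyldodecanal.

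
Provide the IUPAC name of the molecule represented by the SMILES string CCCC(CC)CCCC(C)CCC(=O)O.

8-ethyl-4-methylundecanoic acid

The longest chain bearing the –COOH group is 11 carbons long (undecane).
The principal characteristic group is a carboxylic acid (terminal –COOH), named with the suffix -oic acid.
The numbering direction is chosen so that the carboxylic acid carbon is C-1 by definition.
This places an ethyl group at C-8; a methyl group at C-4.
Substituent prefixes are cited in alphabetical order (multiplying prefixes like di-/tri- are ignored for ordering).
Putting it together: 8-ethyl-4-methylundecanoic acid.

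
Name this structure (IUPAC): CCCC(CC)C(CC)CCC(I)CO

5,6-diethyl-2-iodononan-1-ol

The longest chain bearing the –OH group is 9 carbons long (nonane).
The highest-priority functional group is an alcohol (–OH), so the name ends in -ol.
The numbering direction is chosen so that numbering from this end puts the hydroxyl group at C-1 rather than C-9.
This places the hydroxyl at C-1; ethyl groups at C-5 and C-6; an iodo group at C-2.
Prefixes are listed alphabetically: ethyl, iodo.
Putting it together: 5,6-diethyl-2-iodononan-1-ol.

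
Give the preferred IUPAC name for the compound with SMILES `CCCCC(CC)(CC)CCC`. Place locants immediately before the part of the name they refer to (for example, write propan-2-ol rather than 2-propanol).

The longest continuous carbon chain has 8 atoms, so the parent hydride is octane.
The numbering direction is chosen so that the substituent locant set {4,4} is lower than {5,5} at the first point of difference.
With this numbering: two ethyl groups at C-4.
The name is 4,4-diethyloctane.

4,4-diethyloctane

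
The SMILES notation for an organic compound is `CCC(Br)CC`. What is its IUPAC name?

The longest carbon chain is 5 atoms: the parent is pentane.
The molecule is symmetric, so either numbering direction gives the same locants.
With this numbering: a bromo group at C-3.
The name is 3-bromopentane.

3-bromopentane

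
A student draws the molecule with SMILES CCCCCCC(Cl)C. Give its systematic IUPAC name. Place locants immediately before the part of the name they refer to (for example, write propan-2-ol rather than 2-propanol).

The longest carbon chain is 8 atoms: the parent is octane.
Number the chain so that the substituent locant set {2} is lower than {7} at the first point of difference.
That gives a chloro group at C-2.
Assembling the pieces gives 2-chlorooctane.

2-chlorooctane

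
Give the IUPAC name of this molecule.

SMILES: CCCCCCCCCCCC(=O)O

dodecanoic acid

The longest carbon chain that includes the –COOH group has 12 carbons, so the parent hydride is dodecane.
A carboxylic acid (terminal –COOH) is the principal characteristic group, giving the suffix -oic acid.
The numbering direction is chosen so that the carboxylic acid carbon is C-1 by definition.
Putting it together: dodecanoic acid.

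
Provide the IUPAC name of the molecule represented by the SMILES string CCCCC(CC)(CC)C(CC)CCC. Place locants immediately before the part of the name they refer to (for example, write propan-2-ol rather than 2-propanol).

The longest continuous carbon chain has 9 atoms, so the parent hydride is nonane.
Number the chain so that the substituent locant set {4,5,5} is lower than {5,5,6} at the first point of difference.
That gives ethyl groups at C-4 and C-5 (×2).
Putting it together: 4,5,5-triethylnonane.

4,5,5-triethylnonane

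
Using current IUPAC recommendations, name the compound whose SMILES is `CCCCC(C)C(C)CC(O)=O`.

The longest chain bearing the –COOH group is 8 carbons long (octane).
The highest-priority functional group is a carboxylic acid (terminal –COOH), so the name ends in -oic acid.
The numbering direction is chosen so that the carboxylic acid carbon is C-1 by definition.
That gives methyl groups at C-3 and C-4.
Putting it together: 3,4-dimethyloctanoic acid.

3,4-dimethyloctanoic acid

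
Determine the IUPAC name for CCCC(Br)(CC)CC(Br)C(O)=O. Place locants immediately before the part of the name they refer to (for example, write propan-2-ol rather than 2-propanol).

The longest chain bearing the –COOH group is 7 carbons long (heptane).
A carboxylic acid (terminal –COOH) is the principal characteristic group, giving the suffix -oic acid.
The numbering direction is chosen so that the carboxylic acid carbon is C-1 by definition.
That gives bromo groups at C-2 and C-4; an ethyl group at C-4.
Substituent prefixes are cited in alphabetical order (multiplying prefixes like di-/tri- are ignored for ordering).
The name is 2,4-dibromo-4-ethylheptanoic acid.

2,4-dibromo-4-ethylheptanoic acid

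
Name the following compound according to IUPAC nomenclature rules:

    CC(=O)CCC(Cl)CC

The longest carbon chain that includes the carbonyl has 7 carbons, so the parent hydride is heptane.
The highest-priority functional group is a ketone (C=O on an internal carbon), so the name ends in -one.
The numbering direction is chosen so that numbering from this end puts the carbonyl group at C-2 rather than C-6.
That gives the carbonyl at C-2; a chloro group at C-5.
Putting it together: 5-chloroheptan-2-one.

5-chloroheptan-2-one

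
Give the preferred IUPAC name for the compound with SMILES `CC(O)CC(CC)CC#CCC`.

4-ethylnon-6-yn-2-ol

The longest chain bearing the –OH group and the multiple bond is 9 carbons long (nonane).
An alcohol (–OH) is the principal characteristic group, giving the suffix -ol.
The chain contains a C≡C triple bond, so the unsaturation ending is -yne.
Number the chain so that numbering from this end puts the hydroxyl group at C-2 rather than C-8.
With this numbering: the hydroxyl at C-2; the triple bond between C-6 and C-7; an ethyl group at C-4.
Assembling the pieces gives 4-ethylnon-6-yn-2-ol.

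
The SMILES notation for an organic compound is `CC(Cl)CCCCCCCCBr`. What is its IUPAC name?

1-bromo-9-chlorodecane

The longest carbon chain is 10 atoms: the parent is decane.
Number the chain so that the substituent locant set {1,9} is lower than {2,10} at the first point of difference.
With this numbering: a bromo group at C-1; a chloro group at C-9.
Substituent prefixes are cited in alphabetical order (multiplying prefixes like di-/tri- are ignored for ordering).
Putting it together: 1-bromo-9-chlorodecane.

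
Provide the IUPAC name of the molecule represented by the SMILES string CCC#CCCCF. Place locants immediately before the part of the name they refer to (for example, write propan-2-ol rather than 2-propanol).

The longest chain bearing the multiple bond is 7 carbons long (heptane).
There is one C≡C triple bond, indicated by the ending -yne.
The numbering direction is chosen so that numbering from this end puts the triple bond at C-3 rather than C-4.
This places the triple bond between C-3 and C-4; a fluoro group at C-7.
Assembling the pieces gives 7-fluorohept-3-yne.

7-fluorohept-3-yne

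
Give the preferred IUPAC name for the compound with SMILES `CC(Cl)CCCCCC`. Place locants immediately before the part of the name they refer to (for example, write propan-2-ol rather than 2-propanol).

2-chlorooctane

The longest carbon chain is 8 atoms: the parent is octane.
The numbering direction is chosen so that the substituent locant set {2} is lower than {7} at the first point of difference.
That gives a chloro group at C-2.
Putting it together: 2-chlorooctane.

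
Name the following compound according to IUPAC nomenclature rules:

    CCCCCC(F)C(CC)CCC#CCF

6-ethyl-1,7-difluorododec-2-yne

The longest chain bearing the multiple bond is 12 carbons long (dodecane).
A C≡C triple bond in the chain gives the infix -yne-.
Choose the numbering such that numbering from this end puts the triple bond at C-2 rather than C-10.
That gives the triple bond between C-2 and C-3; an ethyl group at C-6; fluoro groups at C-1 and C-7.
Substituent prefixes are cited in alphabetical order (multiplying prefixes like di-/tri- are ignored for ordering).
Putting it together: 6-ethyl-1,7-difluorododec-2-yne.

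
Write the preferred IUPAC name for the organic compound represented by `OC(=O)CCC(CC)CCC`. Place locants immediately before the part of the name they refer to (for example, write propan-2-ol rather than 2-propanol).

4-ethylheptanoic acid

The longest carbon chain that includes the –COOH group has 7 carbons, so the parent hydride is heptane.
A carboxylic acid (terminal –COOH) is the principal characteristic group, giving the suffix -oic acid.
Number the chain so that the carboxylic acid carbon is C-1 by definition.
This places an ethyl group at C-4.
The name is 4-ethylheptanoic acid.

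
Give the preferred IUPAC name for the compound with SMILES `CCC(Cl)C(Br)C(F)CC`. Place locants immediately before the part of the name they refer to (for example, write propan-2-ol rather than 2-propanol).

The longest continuous carbon chain has 7 atoms, so the parent hydride is heptane.
Number the chain so that the locant sets are identical either way, so the alphabetically earlier chloro substituent takes the lower locant (3 rather than 5).
With this numbering: a bromo group at C-4; a chloro group at C-3; a fluoro group at C-5.
Prefixes are listed alphabetically: bromo, chloro, fluoro.
Assembling the pieces gives 4-bromo-3-chloro-5-fluoroheptane.

4-bromo-3-chloro-5-fluoroheptane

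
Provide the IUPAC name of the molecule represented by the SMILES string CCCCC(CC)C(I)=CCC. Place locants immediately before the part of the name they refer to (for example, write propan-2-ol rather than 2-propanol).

Counting along the main chain through the multiple bond gives 9 carbons: the parent is nonane.
The chain contains a C=C double bond, so the unsaturation ending is -ene.
Choose the numbering such that numbering from this end puts the double bond at C-3 rather than C-6.
This places the double bond between C-3 and C-4; an ethyl group at C-5; an iodo group at C-4.
Substituent prefixes are cited in alphabetical order (multiplying prefixes like di-/tri- are ignored for ordering).
The name is 5-ethyl-4-iodonon-3-ene.

5-ethyl-4-iodonon-3-ene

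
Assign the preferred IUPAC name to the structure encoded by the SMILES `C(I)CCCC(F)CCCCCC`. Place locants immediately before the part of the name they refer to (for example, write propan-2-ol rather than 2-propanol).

5-fluoro-1-iodoundecane

The longest continuous carbon chain has 11 atoms, so the parent hydride is undecane.
Number the chain so that the substituent locant set {1,5} is lower than {7,11} at the first point of difference.
With this numbering: a fluoro group at C-5; an iodo group at C-1.
Substituent prefixes are cited in alphabetical order (multiplying prefixes like di-/tri- are ignored for ordering).
Putting it together: 5-fluoro-1-iodoundecane.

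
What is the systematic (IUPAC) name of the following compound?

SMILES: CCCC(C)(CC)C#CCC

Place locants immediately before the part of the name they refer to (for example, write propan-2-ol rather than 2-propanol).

5-ethyl-5-methyloct-3-yne

The longest chain bearing the multiple bond is 8 carbons long (octane).
There is one C≡C triple bond, indicated by the ending -yne.
Choose the numbering such that numbering from this end puts the triple bond at C-3 rather than C-5.
That gives the triple bond between C-3 and C-4; an ethyl group at C-5; a methyl group at C-5.
Prefixes are listed alphabetically: ethyl, methyl.
Assembling the pieces gives 5-ethyl-5-methyloct-3-yne.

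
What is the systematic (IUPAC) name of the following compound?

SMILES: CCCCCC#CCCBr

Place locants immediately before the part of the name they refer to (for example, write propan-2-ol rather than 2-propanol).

1-bromonon-3-yne

The longest carbon chain that includes the multiple bond has 9 carbons, so the parent hydride is nonane.
There is one C≡C triple bond, indicated by the ending -yne.
Choose the numbering such that numbering from this end puts the triple bond at C-3 rather than C-6.
With this numbering: the triple bond between C-3 and C-4; a bromo group at C-1.
Assembling the pieces gives 1-bromonon-3-yne.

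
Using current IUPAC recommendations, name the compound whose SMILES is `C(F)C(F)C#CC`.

4,5-difluoropent-2-yne

The longest chain bearing the multiple bond is 5 carbons long (pentane).
There is one C≡C triple bond, indicated by the ending -yne.
Number the chain so that numbering from this end puts the triple bond at C-2 rather than C-3.
With this numbering: the triple bond between C-2 and C-3; fluoro groups at C-4 and C-5.
Putting it together: 4,5-difluoropent-2-yne.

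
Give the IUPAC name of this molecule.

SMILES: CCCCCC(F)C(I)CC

4-fluoro-3-iodononane

The longest continuous carbon chain has 9 atoms, so the parent hydride is nonane.
The numbering direction is chosen so that the substituent locant set {3,4} is lower than {6,7} at the first point of difference.
That gives a fluoro group at C-4; an iodo group at C-3.
Prefixes are listed alphabetically: fluoro, iodo.
Assembling the pieces gives 4-fluoro-3-iodononane.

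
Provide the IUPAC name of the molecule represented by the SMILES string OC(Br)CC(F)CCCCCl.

The longest chain bearing the –OH group is 7 carbons long (heptane).
The principal characteristic group is an alcohol (–OH), named with the suffix -ol.
Choose the numbering such that numbering from this end puts the hydroxyl group at C-1 rather than C-7.
This places the hydroxyl at C-1; a bromo group at C-1; a chloro group at C-7; a fluoro group at C-3.
Substituent prefixes are cited in alphabetical order (multiplying prefixes like di-/tri- are ignored for ordering).
Assembling the pieces gives 1-bromo-7-chloro-3-fluoroheptan-1-ol.

1-bromo-7-chloro-3-fluoroheptan-1-ol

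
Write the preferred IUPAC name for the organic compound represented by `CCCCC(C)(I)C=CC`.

The longest carbon chain that includes the multiple bond has 8 carbons, so the parent hydride is octane.
A C=C double bond in the chain gives the infix -ene-.
Choose the numbering such that numbering from this end puts the double bond at C-2 rather than C-6.
This places the double bond between C-2 and C-3; an iodo group at C-4; a methyl group at C-4.
Substituent prefixes are cited in alphabetical order (multiplying prefixes like di-/tri- are ignored for ordering).
Assembling the pieces gives 4-iodo-4-methyloct-2-ene.

4-iodo-4-methyloct-2-ene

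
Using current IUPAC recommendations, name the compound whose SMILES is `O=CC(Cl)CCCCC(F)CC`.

The longest carbon chain that includes the –CHO group has 9 carbons, so the parent hydride is nonane.
The principal characteristic group is an aldehyde (terminal –CHO), named with the suffix -al.
Number the chain so that the aldehyde carbon is C-1 by definition.
That gives a chloro group at C-2; a fluoro group at C-7.
Substituent prefixes are cited in alphabetical order (multiplying prefixes like di-/tri- are ignored for ordering).
Putting it together: 2-chloro-7-fluorononanal.

2-chloro-7-fluorononanal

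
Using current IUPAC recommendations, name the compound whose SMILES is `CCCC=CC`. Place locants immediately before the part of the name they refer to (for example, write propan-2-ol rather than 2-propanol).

hex-2-ene

Counting along the main chain through the multiple bond gives 6 carbons: the parent is hexane.
The chain contains a C=C double bond, so the unsaturation ending is -ene.
Number the chain so that numbering from this end puts the double bond at C-2 rather than C-4.
This places the double bond between C-2 and C-3.
Putting it together: hex-2-ene.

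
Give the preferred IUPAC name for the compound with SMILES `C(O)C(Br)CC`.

2-bromobutan-1-ol

Counting along the main chain through the –OH group gives 4 carbons: the parent is butane.
The highest-priority functional group is an alcohol (–OH), so the name ends in -ol.
The numbering direction is chosen so that numbering from this end puts the hydroxyl group at C-1 rather than C-4.
This places the hydroxyl at C-1; a bromo group at C-2.
Putting it together: 2-bromobutan-1-ol.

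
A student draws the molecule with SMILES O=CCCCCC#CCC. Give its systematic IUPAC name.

non-6-ynal

Counting along the main chain through the –CHO group and the multiple bond gives 9 carbons: the parent is nonane.
An aldehyde (terminal –CHO) is the principal characteristic group, giving the suffix -al.
A C≡C triple bond in the chain gives the infix -yne-.
The numbering direction is chosen so that the aldehyde carbon is C-1 by definition.
With this numbering: the triple bond between C-6 and C-7.
Assembling the pieces gives non-6-ynal.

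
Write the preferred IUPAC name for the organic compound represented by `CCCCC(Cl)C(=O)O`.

The longest chain bearing the –COOH group is 6 carbons long (hexane).
The principal characteristic group is a carboxylic acid (terminal –COOH), named with the suffix -oic acid.
Choose the numbering such that the carboxylic acid carbon is C-1 by definition.
With this numbering: a chloro group at C-2.
The name is 2-chlorohexanoic acid.

2-chlorohexanoic acid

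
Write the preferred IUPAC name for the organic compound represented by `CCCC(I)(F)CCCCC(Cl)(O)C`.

2-chloro-7-fluoro-7-iododecan-2-ol

Counting along the main chain through the –OH group gives 10 carbons: the parent is decane.
An alcohol (–OH) is the principal characteristic group, giving the suffix -ol.
Choose the numbering such that numbering from this end puts the hydroxyl group at C-2 rather than C-9.
With this numbering: the hydroxyl at C-2; a chloro group at C-2; a fluoro group at C-7; an iodo group at C-7.
Substituent prefixes are cited in alphabetical order (multiplying prefixes like di-/tri- are ignored for ordering).
Assembling the pieces gives 2-chloro-7-fluoro-7-iododecan-2-ol.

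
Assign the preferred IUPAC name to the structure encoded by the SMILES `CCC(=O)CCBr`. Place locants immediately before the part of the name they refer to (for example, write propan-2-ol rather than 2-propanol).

1-bromopentan-3-one

The longest carbon chain that includes the carbonyl has 5 carbons, so the parent hydride is pentane.
A ketone (C=O on an internal carbon) is the principal characteristic group, giving the suffix -one.
The numbering direction is chosen so that the substituent locant set {1} is lower than {5} at the first point of difference.
This places the carbonyl at C-3; a bromo group at C-1.
The name is 1-bromopentan-3-one.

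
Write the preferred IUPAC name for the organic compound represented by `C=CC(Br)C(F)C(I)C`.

3-bromo-4-fluoro-5-iodohex-1-ene

The longest chain bearing the multiple bond is 6 carbons long (hexane).
The chain contains a C=C double bond, so the unsaturation ending is -ene.
The numbering direction is chosen so that numbering from this end puts the double bond at C-1 rather than C-5.
With this numbering: the double bond between C-1 and C-2; a bromo group at C-3; a fluoro group at C-4; an iodo group at C-5.
Prefixes are listed alphabetically: bromo, fluoro, iodo.
The name is 3-bromo-4-fluoro-5-iodohex-1-ene.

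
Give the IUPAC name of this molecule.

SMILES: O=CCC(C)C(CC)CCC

4-ethyl-3-methylheptanal

The longest carbon chain that includes the –CHO group has 7 carbons, so the parent hydride is heptane.
The principal characteristic group is an aldehyde (terminal –CHO), named with the suffix -al.
Number the chain so that the aldehyde carbon is C-1 by definition.
That gives an ethyl group at C-4; a methyl group at C-3.
The substituents are ordered alphabetically, ignoring any di-/tri- multipliers.
Putting it together: 4-ethyl-3-methylheptanal.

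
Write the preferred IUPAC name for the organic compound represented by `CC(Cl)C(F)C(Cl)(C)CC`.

2,4-dichloro-3-fluoro-4-methylhexane

The longest continuous carbon chain has 6 atoms, so the parent hydride is hexane.
The numbering direction is chosen so that the substituent locant set {2,3,4,4} is lower than {3,3,4,5} at the first point of difference.
This places chloro groups at C-2 and C-4; a fluoro group at C-3; a methyl group at C-4.
Prefixes are listed alphabetically: chloro, fluoro, methyl.
Assembling the pieces gives 2,4-dichloro-3-fluoro-4-methylhexane.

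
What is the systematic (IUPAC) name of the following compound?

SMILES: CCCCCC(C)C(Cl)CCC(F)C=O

The longest carbon chain that includes the –CHO group has 11 carbons, so the parent hydride is undecane.
The highest-priority functional group is an aldehyde (terminal –CHO), so the name ends in -al.
Number the chain so that the aldehyde carbon is C-1 by definition.
That gives a chloro group at C-5; a fluoro group at C-2; a methyl group at C-6.
The substituents are ordered alphabetically, ignoring any di-/tri- multipliers.
Putting it together: 5-chloro-2-fluoro-6-methylundecanal.

5-chloro-2-fluoro-6-methylundecanal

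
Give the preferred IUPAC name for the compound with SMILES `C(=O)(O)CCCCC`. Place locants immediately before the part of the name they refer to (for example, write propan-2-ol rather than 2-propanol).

hexanoic acid

The longest chain bearing the –COOH group is 6 carbons long (hexane).
The principal characteristic group is a carboxylic acid (terminal –COOH), named with the suffix -oic acid.
The numbering direction is chosen so that the carboxylic acid carbon is C-1 by definition.
Assembling the pieces gives hexanoic acid.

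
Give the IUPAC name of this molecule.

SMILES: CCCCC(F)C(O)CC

Counting along the main chain through the –OH group gives 8 carbons: the parent is octane.
The highest-priority functional group is an alcohol (–OH), so the name ends in -ol.
The numbering direction is chosen so that numbering from this end puts the hydroxyl group at C-3 rather than C-6.
That gives the hydroxyl at C-3; a fluoro group at C-4.
The name is 4-fluorooctan-3-ol.

4-fluorooctan-3-ol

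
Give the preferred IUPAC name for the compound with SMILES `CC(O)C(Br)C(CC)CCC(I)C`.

The longest carbon chain that includes the –OH group has 8 carbons, so the parent hydride is octane.
An alcohol (–OH) is the principal characteristic group, giving the suffix -ol.
Number the chain so that numbering from this end puts the hydroxyl group at C-2 rather than C-7.
That gives the hydroxyl at C-2; a bromo group at C-3; an ethyl group at C-4; an iodo group at C-7.
Substituent prefixes are cited in alphabetical order (multiplying prefixes like di-/tri- are ignored for ordering).
Putting it together: 3-bromo-4-ethyl-7-iodooctan-2-ol.

3-bromo-4-ethyl-7-iodooctan-2-ol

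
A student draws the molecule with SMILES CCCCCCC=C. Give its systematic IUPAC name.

Counting along the main chain through the multiple bond gives 8 carbons: the parent is octane.
A C=C double bond in the chain gives the infix -ene-.
Number the chain so that numbering from this end puts the double bond at C-1 rather than C-7.
With this numbering: the double bond between C-1 and C-2.
Putting it together: oct-1-ene.

oct-1-ene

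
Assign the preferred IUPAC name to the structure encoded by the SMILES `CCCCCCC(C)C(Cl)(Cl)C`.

2,2-dichloro-3-methylnonane

The parent chain contains 9 carbons (nonane).
Choose the numbering such that the substituent locant set {2,2,3} is lower than {7,8,8} at the first point of difference.
This places two chloro groups at C-2; a methyl group at C-3.
Prefixes are listed alphabetically: chloro, methyl.
Assembling the pieces gives 2,2-dichloro-3-methylnonane.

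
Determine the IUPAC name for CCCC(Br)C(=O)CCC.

The longest chain bearing the carbonyl is 8 carbons long (octane).
The principal characteristic group is a ketone (C=O on an internal carbon), named with the suffix -one.
Number the chain so that numbering from this end puts the carbonyl group at C-4 rather than C-5.
That gives the carbonyl at C-4; a bromo group at C-5.
Assembling the pieces gives 5-bromooctan-4-one.

5-bromooctan-4-one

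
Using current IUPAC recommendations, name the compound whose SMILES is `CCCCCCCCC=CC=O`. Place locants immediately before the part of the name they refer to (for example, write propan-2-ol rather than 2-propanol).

undec-2-enal

The longest chain bearing the –CHO group and the multiple bond is 11 carbons long (undecane).
The principal characteristic group is an aldehyde (terminal –CHO), named with the suffix -al.
A C=C double bond in the chain gives the infix -ene-.
The numbering direction is chosen so that the aldehyde carbon is C-1 by definition.
With this numbering: the double bond between C-2 and C-3.
Putting it together: undec-2-enal.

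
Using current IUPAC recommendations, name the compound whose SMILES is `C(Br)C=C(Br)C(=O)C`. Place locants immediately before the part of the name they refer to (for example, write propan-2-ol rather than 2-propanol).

Counting along the main chain through the carbonyl and the multiple bond gives 5 carbons: the parent is pentane.
A ketone (C=O on an internal carbon) is the principal characteristic group, giving the suffix -one.
There is one C=C double bond, indicated by the ending -ene.
Number the chain so that numbering from this end puts the carbonyl group at C-2 rather than C-4.
With this numbering: the carbonyl at C-2; the double bond between C-3 and C-4; bromo groups at C-3 and C-5.
Assembling the pieces gives 3,5-dibromopent-3-en-2-one.

3,5-dibromopent-3-en-2-one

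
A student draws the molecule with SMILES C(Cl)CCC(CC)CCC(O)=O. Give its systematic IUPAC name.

7-chloro-4-ethylheptanoic acid

The longest chain bearing the –COOH group is 7 carbons long (heptane).
The principal characteristic group is a carboxylic acid (terminal –COOH), named with the suffix -oic acid.
Number the chain so that the carboxylic acid carbon is C-1 by definition.
This places a chloro group at C-7; an ethyl group at C-4.
Substituent prefixes are cited in alphabetical order (multiplying prefixes like di-/tri- are ignored for ordering).
Assembling the pieces gives 7-chloro-4-ethylheptanoic acid.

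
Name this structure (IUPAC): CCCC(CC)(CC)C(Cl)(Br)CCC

The longest continuous carbon chain has 8 atoms, so the parent hydride is octane.
Number the chain so that the locant sets are identical either way, so the alphabetically earlier bromo substituent takes the lower locant (4 rather than 5).
That gives a bromo group at C-4; a chloro group at C-4; two ethyl groups at C-5.
Substituent prefixes are cited in alphabetical order (multiplying prefixes like di-/tri- are ignored for ordering).
The name is 4-bromo-4-chloro-5,5-diethyloctane.

4-bromo-4-chloro-5,5-diethyloctane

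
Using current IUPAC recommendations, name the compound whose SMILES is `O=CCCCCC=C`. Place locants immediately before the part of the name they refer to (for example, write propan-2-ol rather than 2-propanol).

The longest carbon chain that includes the –CHO group and the multiple bond has 7 carbons, so the parent hydride is heptane.
The highest-priority functional group is an aldehyde (terminal –CHO), so the name ends in -al.
The chain contains a C=C double bond, so the unsaturation ending is -ene.
The numbering direction is chosen so that the aldehyde carbon is C-1 by definition.
This places the double bond between C-6 and C-7.
Assembling the pieces gives hept-6-enal.

hept-6-enal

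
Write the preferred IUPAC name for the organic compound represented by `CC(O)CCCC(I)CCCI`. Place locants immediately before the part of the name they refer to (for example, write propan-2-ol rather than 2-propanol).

The longest chain bearing the –OH group is 9 carbons long (nonane).
The principal characteristic group is an alcohol (–OH), named with the suffix -ol.
Number the chain so that numbering from this end puts the hydroxyl group at C-2 rather than C-8.
This places the hydroxyl at C-2; iodo groups at C-6 and C-9.
Putting it together: 6,9-diiodononan-2-ol.

6,9-diiodononan-2-ol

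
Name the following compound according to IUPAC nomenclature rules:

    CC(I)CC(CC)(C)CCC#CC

The longest chain bearing the multiple bond is 9 carbons long (nonane).
There is one C≡C triple bond, indicated by the ending -yne.
Number the chain so that numbering from this end puts the triple bond at C-2 rather than C-7.
That gives the triple bond between C-2 and C-3; an ethyl group at C-6; an iodo group at C-8; a methyl group at C-6.
Prefixes are listed alphabetically: ethyl, iodo, methyl.
Putting it together: 6-ethyl-8-iodo-6-methylnon-2-yne.

6-ethyl-8-iodo-6-methylnon-2-yne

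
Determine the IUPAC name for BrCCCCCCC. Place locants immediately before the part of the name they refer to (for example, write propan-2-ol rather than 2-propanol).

1-bromoheptane

The longest carbon chain is 7 atoms: the parent is heptane.
Choose the numbering such that the substituent locant set {1} is lower than {7} at the first point of difference.
This places a bromo group at C-1.
The name is 1-bromoheptane.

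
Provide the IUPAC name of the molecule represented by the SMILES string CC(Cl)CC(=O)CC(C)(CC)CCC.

The longest carbon chain that includes the carbonyl has 9 carbons, so the parent hydride is nonane.
The highest-priority functional group is a ketone (C=O on an internal carbon), so the name ends in -one.
Number the chain so that numbering from this end puts the carbonyl group at C-4 rather than C-6.
This places the carbonyl at C-4; a chloro group at C-2; an ethyl group at C-6; a methyl group at C-6.
Substituent prefixes are cited in alphabetical order (multiplying prefixes like di-/tri- are ignored for ordering).
Putting it together: 2-chloro-6-ethyl-6-methylnonan-4-one.

2-chloro-6-ethyl-6-methylnonan-4-one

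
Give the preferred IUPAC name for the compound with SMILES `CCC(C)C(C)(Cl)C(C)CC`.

4-chloro-3,4,5-trimethylheptane

The longest continuous carbon chain has 7 atoms, so the parent hydride is heptane.
Both numbering directions give the same locant set; either may be used.
This places a chloro group at C-4; methyl groups at C-3 and C-4 and C-5.
Prefixes are listed alphabetically: chloro, methyl.
Assembling the pieces gives 4-chloro-3,4,5-trimethylheptane.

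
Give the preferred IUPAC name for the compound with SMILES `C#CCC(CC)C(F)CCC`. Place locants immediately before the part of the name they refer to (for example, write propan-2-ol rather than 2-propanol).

The longest carbon chain that includes the multiple bond has 8 carbons, so the parent hydride is octane.
There is one C≡C triple bond, indicated by the ending -yne.
Choose the numbering such that numbering from this end puts the triple bond at C-1 rather than C-7.
This places the triple bond between C-1 and C-2; an ethyl group at C-4; a fluoro group at C-5.
Substituent prefixes are cited in alphabetical order (multiplying prefixes like di-/tri- are ignored for ordering).
Assembling the pieces gives 4-ethyl-5-fluorooct-1-yne.

4-ethyl-5-fluorooct-1-yne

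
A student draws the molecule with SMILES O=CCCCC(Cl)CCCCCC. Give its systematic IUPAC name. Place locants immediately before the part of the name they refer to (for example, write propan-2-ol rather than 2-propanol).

The longest carbon chain that includes the –CHO group has 11 carbons, so the parent hydride is undecane.
The highest-priority functional group is an aldehyde (terminal –CHO), so the name ends in -al.
The numbering direction is chosen so that the aldehyde carbon is C-1 by definition.
This places a chloro group at C-5.
Assembling the pieces gives 5-chloroundecanal.

5-chloroundecanal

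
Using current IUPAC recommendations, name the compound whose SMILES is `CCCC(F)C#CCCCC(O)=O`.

The longest carbon chain that includes the –COOH group and the multiple bond has 10 carbons, so the parent hydride is decane.
The highest-priority functional group is a carboxylic acid (terminal –COOH), so the name ends in -oic acid.
There is one C≡C triple bond, indicated by the ending -yne.
Number the chain so that the carboxylic acid carbon is C-1 by definition.
That gives the triple bond between C-5 and C-6; a fluoro group at C-7.
Assembling the pieces gives 7-fluorodec-5-ynoic acid.

7-fluorodec-5-ynoic acid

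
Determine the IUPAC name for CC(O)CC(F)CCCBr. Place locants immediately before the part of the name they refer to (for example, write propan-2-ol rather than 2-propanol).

The longest carbon chain that includes the –OH group has 7 carbons, so the parent hydride is heptane.
The principal characteristic group is an alcohol (–OH), named with the suffix -ol.
Number the chain so that numbering from this end puts the hydroxyl group at C-2 rather than C-6.
This places the hydroxyl at C-2; a bromo group at C-7; a fluoro group at C-4.
The substituents are ordered alphabetically, ignoring any di-/tri- multipliers.
Assembling the pieces gives 7-bromo-4-fluoroheptan-2-ol.

7-bromo-4-fluoroheptan-2-ol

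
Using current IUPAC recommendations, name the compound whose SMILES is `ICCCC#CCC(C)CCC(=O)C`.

11-iodo-5-methylundec-7-yn-2-one

The longest carbon chain that includes the carbonyl and the multiple bond has 11 carbons, so the parent hydride is undecane.
The highest-priority functional group is a ketone (C=O on an internal carbon), so the name ends in -one.
A C≡C triple bond in the chain gives the infix -yne-.
The numbering direction is chosen so that numbering from this end puts the carbonyl group at C-2 rather than C-10.
This places the carbonyl at C-2; the triple bond between C-7 and C-8; an iodo group at C-11; a methyl group at C-5.
Substituent prefixes are cited in alphabetical order (multiplying prefixes like di-/tri- are ignored for ordering).
The name is 11-iodo-5-methylundec-7-yn-2-one.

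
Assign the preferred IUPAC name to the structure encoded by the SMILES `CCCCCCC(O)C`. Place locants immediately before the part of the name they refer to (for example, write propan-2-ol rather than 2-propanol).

The longest carbon chain that includes the –OH group has 8 carbons, so the parent hydride is octane.
The highest-priority functional group is an alcohol (–OH), so the name ends in -ol.
Number the chain so that numbering from this end puts the hydroxyl group at C-2 rather than C-7.
With this numbering: the hydroxyl at C-2.
Putting it together: octan-2-ol.

octan-2-ol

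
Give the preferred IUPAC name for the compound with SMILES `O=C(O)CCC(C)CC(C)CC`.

Counting along the main chain through the –COOH group gives 8 carbons: the parent is octane.
The highest-priority functional group is a carboxylic acid (terminal –COOH), so the name ends in -oic acid.
Number the chain so that the carboxylic acid carbon is C-1 by definition.
With this numbering: methyl groups at C-4 and C-6.
Assembling the pieces gives 4,6-dimethyloctanoic acid.

4,6-dimethyloctanoic acid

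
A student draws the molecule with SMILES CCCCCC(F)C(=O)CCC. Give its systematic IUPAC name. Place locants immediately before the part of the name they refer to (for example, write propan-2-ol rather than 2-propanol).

Counting along the main chain through the carbonyl gives 10 carbons: the parent is decane.
The principal characteristic group is a ketone (C=O on an internal carbon), named with the suffix -one.
Choose the numbering such that numbering from this end puts the carbonyl group at C-4 rather than C-7.
This places the carbonyl at C-4; a fluoro group at C-5.
Assembling the pieces gives 5-fluorodecan-4-one.

5-fluorodecan-4-one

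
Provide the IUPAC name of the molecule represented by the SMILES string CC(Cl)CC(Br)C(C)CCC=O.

5-bromo-7-chloro-4-methyloctanal

Counting along the main chain through the –CHO group gives 8 carbons: the parent is octane.
The principal characteristic group is an aldehyde (terminal –CHO), named with the suffix -al.
The numbering direction is chosen so that the aldehyde carbon is C-1 by definition.
With this numbering: a bromo group at C-5; a chloro group at C-7; a methyl group at C-4.
Substituent prefixes are cited in alphabetical order (multiplying prefixes like di-/tri- are ignored for ordering).
The name is 5-bromo-7-chloro-4-methyloctanal.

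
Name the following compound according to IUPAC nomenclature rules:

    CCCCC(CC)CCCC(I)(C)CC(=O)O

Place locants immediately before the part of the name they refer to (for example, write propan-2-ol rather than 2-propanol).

The longest carbon chain that includes the –COOH group has 11 carbons, so the parent hydride is undecane.
The principal characteristic group is a carboxylic acid (terminal –COOH), named with the suffix -oic acid.
Choose the numbering such that the carboxylic acid carbon is C-1 by definition.
This places an ethyl group at C-7; an iodo group at C-3; a methyl group at C-3.
The substituents are ordered alphabetically, ignoring any di-/tri- multipliers.
The name is 7-ethyl-3-iodo-3-methylundecanoic acid.

7-ethyl-3-iodo-3-methylundecanoic acid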